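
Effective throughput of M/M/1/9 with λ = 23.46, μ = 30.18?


ρ = 0.7773; P_K = (1−ρ)ρ^9/(1−ρ^10) = 0.025096
λ_eff = λ(1 − P_K) = 23.46·(1 − 0.025096) = 23.46·0.974904 = 22.8713 /hr

Final: 22.8713 /hr


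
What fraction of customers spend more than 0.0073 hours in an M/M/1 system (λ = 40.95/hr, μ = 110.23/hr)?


W ~ Exponential(μ−λ) for M/M/1.
μ − λ = 110.23 − 40.95 = 69.2800
P(W > t) = e^{−(μ−λ)t} = e^{−0.5057} = 0.603057

Final: 0.603057


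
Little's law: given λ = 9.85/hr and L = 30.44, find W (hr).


W = L/λ = 30.44/9.85 = 3.0904 hr

Final: 3.0904 hr


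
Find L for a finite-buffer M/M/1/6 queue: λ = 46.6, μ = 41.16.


ρ = 46.6/41.16 = 1.1322
L = ρ[1 − (K+1)ρ^K + Kρ^(K+1)] / [(1−ρ)(1−ρ^(K+1))]
Numerator: 1.1322·(1 − 7·2.106024 + 6·2.384371) = 0.638609
Denominator: (-0.1322)·(-1.384371) = 0.182968
L = 0.638609/0.182968 = 3.4903

Final: 3.4903


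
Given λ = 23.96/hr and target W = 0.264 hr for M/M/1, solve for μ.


W = 1/(μ−λ) ⇒ μ − λ = 1/W = 1/0.264 = 3.7879
μ = λ + 1/W = 23.96 + 3.7879 = 27.7479 per hr

Final: 27.7479 /hr


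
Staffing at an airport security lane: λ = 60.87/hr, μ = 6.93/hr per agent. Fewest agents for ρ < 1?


Stability requires cμ > λ ⇔ c > λ/μ.
λ/μ = 60.87/6.93 = 8.7835
Minimum integer c = ⌊8.7835⌋ + 1 = 9
Check: 9·6.93 = 62.37 > 60.87, while 8·6.93 = 55.44 ≤ 60.87

Final: 9 servers


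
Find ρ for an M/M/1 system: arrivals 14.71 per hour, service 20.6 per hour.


ρ = λ/μ = 14.71/20.6 = 0.7141

Final: 0.7141


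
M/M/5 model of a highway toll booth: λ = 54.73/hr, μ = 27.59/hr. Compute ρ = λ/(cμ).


ρ = λ/(cμ) = 54.73/(5·27.59) = 54.73/137.95 = 0.3967

Final: 0.3967


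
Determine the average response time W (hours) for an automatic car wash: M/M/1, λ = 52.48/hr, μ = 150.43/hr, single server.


W = 1/(μ−λ) = 1/(150.43 − 52.48) = 1/97.95 = 0.01021 hr

Final: 0.01021 hr


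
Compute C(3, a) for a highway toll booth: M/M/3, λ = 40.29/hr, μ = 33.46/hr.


a = λ/μ = 1.2041; ρ = a/3 = 0.4014
P₀ = 0.292812 (from M/M/c formula)
C(c,a) = [a^c/(c!(1−ρ))]·P₀ = [1.74588/(6·0.5986)]·0.292812
= 0.48608·0.292812 = 0.142330

Final: 0.142330


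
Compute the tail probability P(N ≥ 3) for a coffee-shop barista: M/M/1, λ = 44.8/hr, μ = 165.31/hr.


ρ = 44.8/165.31 = 0.2710
P(N ≥ n) = ρ^n = 0.2710^3 = 0.019904

Final: 0.019904


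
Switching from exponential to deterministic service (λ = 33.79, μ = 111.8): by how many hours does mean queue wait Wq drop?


ρ = 33.79/111.8 = 0.3022
Wq(M/M/1) = ρ/(μ−λ) = 0.3022/78.01 = 0.003874 hr
Wq(M/D/1) = ρ/(2(μ−λ)) = 0.001937 hr
Savings = 0.003874 − 0.001937 = 0.001937 hr

Final: 0.001937 hr


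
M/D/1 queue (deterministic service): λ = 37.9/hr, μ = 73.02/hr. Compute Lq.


ρ = 37.9/73.02 = 0.5190
M/D/1: Lq = ρ²/(2(1−ρ)) = 0.2694/(2·0.4810) = 0.28006

Final: 0.28006


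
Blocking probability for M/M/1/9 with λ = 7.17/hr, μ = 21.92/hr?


ρ = λ/μ = 7.17/21.92 = 0.3271
P_K = (1−ρ)ρ^K/(1−ρ^(K+1)) = (0.6729·0.00004287)/(1 − 0.00001402)
= 0.00002884/0.999986 = 0.00002884

Final: 0.00002884


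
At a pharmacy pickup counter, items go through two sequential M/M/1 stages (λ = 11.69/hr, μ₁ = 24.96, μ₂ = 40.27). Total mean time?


Each node sees arrival rate λ = 11.69/hr (tandem ⇒ throughput preserved).
W₁ = 1/(μ₁−λ) = 1/(24.96−11.69) = 0.07536 hr
W₂ = 1/(μ₂−λ) = 1/(40.27−11.69) = 0.03499 hr
W_total = W₁ + W₂ = 0.07536 + 0.03499 = 0.11035 hr

Final: 0.11035 hr


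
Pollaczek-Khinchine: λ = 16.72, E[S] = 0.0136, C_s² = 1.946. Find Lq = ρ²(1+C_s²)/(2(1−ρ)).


ρ = λ·E[S] = 16.72·0.0136 = 0.2274
Lq = ρ²(1+C_s²)/(2(1−ρ)) = 0.05171·(1+1.946)/(2·0.7726)
= 0.05171·2.9460/1.5452 = 0.09858

Final: 0.09858


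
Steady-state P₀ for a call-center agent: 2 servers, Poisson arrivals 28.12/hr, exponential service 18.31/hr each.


a = λ/μ = 28.12/18.31 = 1.5358; ρ = a/c = 0.7679
Σ_{k=0}^{1} a^k/k! (terms k=0..1) = 1.00000 + 1.53577 = 2.53577
Tail: a^2/(2!(1−ρ)) = 2.35860/(2·0.2321) = 5.08070
P₀ = 1/(2.53577 + 5.08070) = 1/7.61647 = 0.131294

Final: 0.131294


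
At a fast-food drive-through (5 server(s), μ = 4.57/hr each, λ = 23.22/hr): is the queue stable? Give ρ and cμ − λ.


Total capacity cμ = 5·4.57 = 22.85/hr
ρ = λ/(cμ) = 23.22/22.85 = 1.0162
Stable ⇔ ρ < 1: NO
Spare capacity = cμ − λ = 22.85 − 23.22 = -0.37/hr

Final: ρ = 1.0162; unstable; margin = -0.37/hr


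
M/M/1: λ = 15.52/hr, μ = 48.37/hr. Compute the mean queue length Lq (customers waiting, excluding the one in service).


ρ = 15.52/48.37 = 0.3209
Lq = ρ²/(1−ρ) = 0.1030/0.6791 = 0.1516

Final: 0.1516


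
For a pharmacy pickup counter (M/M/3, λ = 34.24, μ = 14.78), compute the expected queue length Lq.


a = λ/μ = 2.3166; ρ = a/3 = 0.7722
P₀ = 0.066238
Lq = P₀·a^c·ρ / (c!·(1−ρ)²) = 0.066238·12.43306·0.7722/(6·0.05189)
= 2.04277

Final: 2.04277


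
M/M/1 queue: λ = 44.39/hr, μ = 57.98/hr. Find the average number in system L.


ρ = λ/μ = 44.39/57.98 = 0.7656
L = ρ/(1−ρ) = 0.7656/(1 − 0.7656) = 0.7656/0.2344 = 3.2664

Final: 3.2664


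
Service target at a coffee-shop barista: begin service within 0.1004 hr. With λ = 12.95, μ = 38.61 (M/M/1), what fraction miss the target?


ρ = 12.95/38.61 = 0.3354
P(Wq > t) = ρ·e^{−(μ−λ)t} = 0.3354·e^{−2.5763}
= 0.3354·0.076058 = 0.025510

Final: 0.025510


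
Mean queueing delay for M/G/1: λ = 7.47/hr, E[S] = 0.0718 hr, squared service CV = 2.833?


ρ = λ·E[S] = 7.47·0.0718 = 0.5363
E[S²] = E[S]²(1+C_s²) = 0.0718²·(1+2.833) = 0.019760
Wq = λ·E[S²]/(2(1−ρ)) = 7.47·0.019760/(2·0.4637) = 0.15918 hr

Final: 0.15918 hr


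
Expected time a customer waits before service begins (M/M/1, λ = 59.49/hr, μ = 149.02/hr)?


ρ = 59.49/149.02 = 0.3992
Wq = ρ/(μ−λ) = 0.3992/(149.02 − 59.49) = 0.3992/89.53 = 0.004459 hr

Final: 0.004459 hr


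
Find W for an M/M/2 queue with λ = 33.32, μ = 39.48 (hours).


a = 0.8440; ρ = 0.4220; P₀ = 0.406484
Lq = P₀·a^c·ρ/(c!(1−ρ)²) = 0.18285
Wq = Lq/λ = 0.18285/33.32 = 0.005488 hr
W = Wq + 1/μ = 0.005488 + 0.02533 = 0.03082 hr

Final: 0.03082 hr


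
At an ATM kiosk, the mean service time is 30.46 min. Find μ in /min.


μ = 1/(service time) in consistent units.
1 minute = 1 min, so μ = 1/30.46 = 0.03283 per minute

Final: 0.03283 /min


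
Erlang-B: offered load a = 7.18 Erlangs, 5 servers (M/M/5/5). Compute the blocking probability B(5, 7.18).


B(c,a) = (a^c/c!) / Σ_{k=0}^{c} a^k/k!
a^5/5! = 159.016055
Σ terms (k=0..5): 1.00000 + 7.18000 + 25.77620 + 61.69104 + 110.73541 + 159.01606 = 365.398708
B = 159.016055/365.398708 = 0.435185

Final: 0.435185


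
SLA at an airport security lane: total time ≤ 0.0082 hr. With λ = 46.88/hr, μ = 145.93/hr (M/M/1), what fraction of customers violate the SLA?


W ~ Exponential(μ−λ) for M/M/1.
μ − λ = 145.93 − 46.88 = 99.0500
P(W > t) = e^{−(μ−λ)t} = e^{−0.8122} = 0.443876

Final: 0.443876


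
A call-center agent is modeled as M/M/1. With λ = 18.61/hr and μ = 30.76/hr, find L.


ρ = λ/μ = 18.61/30.76 = 0.6050
L = ρ/(1−ρ) = 0.6050/(1 − 0.6050) = 0.6050/0.3950 = 1.5317

Final: 1.5317


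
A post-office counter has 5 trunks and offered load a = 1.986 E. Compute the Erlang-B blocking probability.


B(c,a) = (a^c/c!) / Σ_{k=0}^{c} a^k/k!
a^5/5! = 0.257463
Σ terms (k=0..5): 1.00000 + 1.98600 + 1.97210 + 1.30553 + 0.64820 + 0.25746 = 7.169285
B = 0.257463/7.169285 = 0.035912

Final: 0.035912


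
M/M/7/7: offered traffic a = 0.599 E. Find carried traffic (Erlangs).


B(7,0.599) = 0.000003016 (Erlang-B)
Carried load = a(1 − B) = 0.599·(1 − 0.000003016) = 0.599·0.999997 = 0.5990 E

Final: 0.5990 Erlangs


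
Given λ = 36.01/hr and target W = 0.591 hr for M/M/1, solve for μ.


W = 1/(μ−λ) ⇒ μ − λ = 1/W = 1/0.591 = 1.6920
μ = λ + 1/W = 36.01 + 1.6920 = 37.7020 per hr

Final: 37.7020 /hr


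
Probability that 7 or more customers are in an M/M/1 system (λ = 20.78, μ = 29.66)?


ρ = 20.78/29.66 = 0.7006
P(N ≥ n) = ρ^n = 0.7006^7 = 0.082855

Final: 0.082855


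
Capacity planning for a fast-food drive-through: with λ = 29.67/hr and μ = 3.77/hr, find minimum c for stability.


Stability requires cμ > λ ⇔ c > λ/μ.
λ/μ = 29.67/3.77 = 7.8700
Minimum integer c = ⌊7.8700⌋ + 1 = 8
Check: 8·3.77 = 30.16 > 29.67, while 7·3.77 = 26.39 ≤ 29.67

Final: 8 servers


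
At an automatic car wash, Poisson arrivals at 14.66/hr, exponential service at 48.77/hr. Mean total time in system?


W = 1/(μ−λ) = 1/(48.77 − 14.66) = 1/34.11 = 0.02932 hr

Final: 0.02932 hr


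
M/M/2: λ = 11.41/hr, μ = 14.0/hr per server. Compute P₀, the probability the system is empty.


a = λ/μ = 11.41/14.0 = 0.8150; ρ = a/c = 0.4075
Σ_{k=0}^{1} a^k/k! (terms k=0..1) = 1.00000 + 0.81500 = 1.81500
Tail: a^2/(2!(1−ρ)) = 0.66423/(2·0.5925) = 0.56053
P₀ = 1/(1.81500 + 0.56053) = 1/2.37553 = 0.420959

Final: 0.420959


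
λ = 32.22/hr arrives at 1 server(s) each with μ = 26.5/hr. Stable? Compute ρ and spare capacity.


Total capacity cμ = 1·26.5 = 26.50/hr
ρ = λ/(cμ) = 32.22/26.50 = 1.2158
Stable ⇔ ρ < 1: NO
Spare capacity = cμ − λ = 26.50 − 32.22 = -5.72/hr

Final: ρ = 1.2158; unstable; margin = -5.72/hr


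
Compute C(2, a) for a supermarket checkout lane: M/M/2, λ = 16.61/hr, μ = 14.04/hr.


a = λ/μ = 1.1830; ρ = a/2 = 0.5915
P₀ = 0.256657 (from M/M/c formula)
C(c,a) = [a^c/(c!(1−ρ))]·P₀ = [1.39960/(2·0.4085)]·0.256657
= 1.71320·0.256657 = 0.439705

Final: 0.439705


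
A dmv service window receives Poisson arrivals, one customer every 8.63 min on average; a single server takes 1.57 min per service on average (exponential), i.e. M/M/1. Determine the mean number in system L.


λ = 60/8.63 = 6.9525 /hr
μ = 60/1.57 = 38.2166 /hr
ρ = λ/μ = 6.9525/38.2166 = 0.1819
L = ρ/(1−ρ) = 0.1819/0.8181 = 0.2224

Final: 0.2224


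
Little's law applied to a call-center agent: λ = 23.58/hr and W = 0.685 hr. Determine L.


L = λW = 23.58·0.685 = 16.1523

Final: 16.1523


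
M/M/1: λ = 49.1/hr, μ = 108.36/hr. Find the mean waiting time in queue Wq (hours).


ρ = 49.1/108.36 = 0.4531
Wq = ρ/(μ−λ) = 0.4531/(108.36 − 49.1) = 0.4531/59.26 = 0.007646 hr

Final: 0.007646 hr


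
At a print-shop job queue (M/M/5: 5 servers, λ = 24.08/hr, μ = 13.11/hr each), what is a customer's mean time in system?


a = 1.8368; ρ = 0.3674; P₀ = 0.158578
Lq = P₀·a^c·ρ/(c!(1−ρ)²) = 0.02536
Wq = Lq/λ = 0.02536/24.08 = 0.001053 hr
W = Wq + 1/μ = 0.001053 + 0.07628 = 0.07733 hr

Final: 0.07733 hr


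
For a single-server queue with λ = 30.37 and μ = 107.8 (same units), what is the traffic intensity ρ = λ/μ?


ρ = λ/μ = 30.37/107.8 = 0.2817

Final: 0.2817


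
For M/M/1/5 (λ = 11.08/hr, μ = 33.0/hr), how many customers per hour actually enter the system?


ρ = 0.3358; P_K = (1−ρ)ρ^5/(1−ρ^6) = 0.002838
λ_eff = λ(1 − P_K) = 11.08·(1 − 0.002838) = 11.08·0.997162 = 11.0486 /hr

Final: 11.0486 /hr


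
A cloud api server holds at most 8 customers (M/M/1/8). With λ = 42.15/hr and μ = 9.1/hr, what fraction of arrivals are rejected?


ρ = λ/μ = 42.15/9.1 = 4.6319
P_K = (1−ρ)ρ^K/(1−ρ^(K+1)) = (-3.6319·211860.256192)/(1 − 981308.769064)
= -769448.512873/-981307.769064 = 0.784105

Final: 0.784105


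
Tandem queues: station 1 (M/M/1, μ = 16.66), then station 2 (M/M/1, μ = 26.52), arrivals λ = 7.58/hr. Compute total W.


Each node sees arrival rate λ = 7.58/hr (tandem ⇒ throughput preserved).
W₁ = 1/(μ₁−λ) = 1/(16.66−7.58) = 0.11013 hr
W₂ = 1/(μ₂−λ) = 1/(26.52−7.58) = 0.05280 hr
W_total = W₁ + W₂ = 0.11013 + 0.05280 = 0.16293 hr

Final: 0.16293 hr


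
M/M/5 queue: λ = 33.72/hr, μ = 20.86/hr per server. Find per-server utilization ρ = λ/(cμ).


ρ = λ/(cμ) = 33.72/(5·20.86) = 33.72/104.30 = 0.3233

Final: 0.3233


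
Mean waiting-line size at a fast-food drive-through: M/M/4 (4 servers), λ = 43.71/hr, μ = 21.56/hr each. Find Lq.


a = λ/μ = 2.0274; ρ = a/4 = 0.5068
P₀ = 0.126604
Lq = P₀·a^c·ρ / (c!·(1−ρ)²) = 0.126604·16.89383·0.5068/(24·0.24321)
= 0.18572

Final: 0.18572


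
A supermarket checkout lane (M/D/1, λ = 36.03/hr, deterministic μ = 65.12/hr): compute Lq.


ρ = 36.03/65.12 = 0.5533
M/D/1: Lq = ρ²/(2(1−ρ)) = 0.3061/(2·0.4467) = 0.34264

Final: 0.34264


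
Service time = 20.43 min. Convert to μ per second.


μ = 1/(service time) in consistent units.
1 second = 0.0166667 min, so μ = 0.0166667/20.43 = 0.0008158 per second

Final: 0.0008158 /sec


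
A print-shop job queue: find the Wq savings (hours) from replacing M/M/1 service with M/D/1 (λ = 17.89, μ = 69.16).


ρ = 17.89/69.16 = 0.2587
Wq(M/M/1) = ρ/(μ−λ) = 0.2587/51.27 = 0.005045 hr
Wq(M/D/1) = ρ/(2(μ−λ)) = 0.002523 hr
Savings = 0.005045 − 0.002523 = 0.002523 hr

Final: 0.002523 hr


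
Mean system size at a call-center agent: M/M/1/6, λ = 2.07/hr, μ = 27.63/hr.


ρ = 2.07/27.63 = 0.07492
L = ρ[1 − (K+1)ρ^K + Kρ^(K+1)] / [(1−ρ)(1−ρ^(K+1))]
Numerator: 0.07492·(1 − 7·0.0000001768 + 6·0.00000001325) = 0.074918
Denominator: (0.9251)·(1.000000) = 0.925081
L = 0.074918/0.925081 = 0.08099

Final: 0.08099


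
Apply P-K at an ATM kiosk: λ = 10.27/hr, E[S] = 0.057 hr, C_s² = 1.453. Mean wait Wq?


ρ = λ·E[S] = 10.27·0.057 = 0.5854
E[S²] = E[S]²(1+C_s²) = 0.057²·(1+1.453) = 0.007970
Wq = λ·E[S²]/(2(1−ρ)) = 10.27·0.007970/(2·0.4146) = 0.09871 hr

Final: 0.09871 hr


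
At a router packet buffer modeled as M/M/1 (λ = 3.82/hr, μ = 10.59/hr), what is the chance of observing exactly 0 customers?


ρ = 3.82/10.59 = 0.3607
P_n = (1−ρ)·ρ^n = (1 − 0.3607)·0.3607^0 = 0.6393·1.000000 = 0.639282

Final: 0.639282


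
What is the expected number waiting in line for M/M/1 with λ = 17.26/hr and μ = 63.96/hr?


ρ = 17.26/63.96 = 0.2699
Lq = ρ²/(1−ρ) = 0.07282/0.7301 = 0.09974

Final: 0.09974


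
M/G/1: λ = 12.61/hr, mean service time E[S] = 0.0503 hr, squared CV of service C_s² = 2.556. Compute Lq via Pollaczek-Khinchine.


ρ = λ·E[S] = 12.61·0.0503 = 0.6343
Lq = ρ²(1+C_s²)/(2(1−ρ)) = 0.4023·(1+2.556)/(2·0.3657)
= 0.4023·3.5560/0.7314 = 1.95593

Final: 1.95593


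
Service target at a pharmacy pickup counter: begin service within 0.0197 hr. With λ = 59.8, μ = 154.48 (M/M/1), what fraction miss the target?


ρ = 59.8/154.48 = 0.3871
P(Wq > t) = ρ·e^{−(μ−λ)t} = 0.3871·e^{−1.8652}
= 0.3871·0.154866 = 0.059949

Final: 0.059949


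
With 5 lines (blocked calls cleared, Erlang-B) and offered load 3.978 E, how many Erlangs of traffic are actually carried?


B(5,3.978) = 0.197099 (Erlang-B)
Carried load = a(1 − B) = 3.978·(1 − 0.197099) = 3.978·0.802901 = 3.1939 E

Final: 3.1939 Erlangs


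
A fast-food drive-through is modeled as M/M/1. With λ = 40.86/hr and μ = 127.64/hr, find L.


ρ = λ/μ = 40.86/127.64 = 0.3201
L = ρ/(1−ρ) = 0.3201/(1 − 0.3201) = 0.3201/0.6799 = 0.4708

Final: 0.4708


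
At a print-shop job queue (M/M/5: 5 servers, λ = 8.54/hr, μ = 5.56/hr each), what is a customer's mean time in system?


a = 1.5360; ρ = 0.3072; P₀ = 0.214857
Lq = P₀·a^c·ρ/(c!(1−ρ)²) = 0.009797
Wq = Lq/λ = 0.009797/8.54 = 0.001147 hr
W = Wq + 1/μ = 0.001147 + 0.17986 = 0.18100 hr

Final: 0.18100 hr


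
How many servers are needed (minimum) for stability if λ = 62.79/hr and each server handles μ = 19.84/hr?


Stability requires cμ > λ ⇔ c > λ/μ.
λ/μ = 62.79/19.84 = 3.1648
Minimum integer c = ⌊3.1648⌋ + 1 = 4
Check: 4·19.84 = 79.36 > 62.79, while 3·19.84 = 59.52 ≤ 62.79

Final: 4 servers


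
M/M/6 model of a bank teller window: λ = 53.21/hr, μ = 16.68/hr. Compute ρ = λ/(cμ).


ρ = λ/(cμ) = 53.21/(6·16.68) = 53.21/100.08 = 0.5317

Final: 0.5317


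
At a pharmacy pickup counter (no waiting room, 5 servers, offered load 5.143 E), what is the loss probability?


B(c,a) = (a^c/c!) / Σ_{k=0}^{c} a^k/k!
a^5/5! = 29.984815
Σ terms (k=0..5): 1.00000 + 5.14300 + 13.22522 + 22.67244 + 29.15109 + 29.98482 = 101.176577
B = 29.984815/101.176577 = 0.296361

Final: 0.296361


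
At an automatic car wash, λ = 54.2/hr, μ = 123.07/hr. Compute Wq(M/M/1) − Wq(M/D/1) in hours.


ρ = 54.2/123.07 = 0.4404
Wq(M/M/1) = ρ/(μ−λ) = 0.4404/68.87 = 0.006395 hr
Wq(M/D/1) = ρ/(2(μ−λ)) = 0.003197 hr
Savings = 0.006395 − 0.003197 = 0.003197 hr

Final: 0.003197 hr


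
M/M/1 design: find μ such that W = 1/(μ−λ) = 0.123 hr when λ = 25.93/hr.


W = 1/(μ−λ) ⇒ μ − λ = 1/W = 1/0.123 = 8.1301
μ = λ + 1/W = 25.93 + 8.1301 = 34.0601 per hr

Final: 34.0601 /hr


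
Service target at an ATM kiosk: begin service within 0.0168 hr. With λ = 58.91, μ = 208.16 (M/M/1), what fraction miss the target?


ρ = 58.91/208.16 = 0.2830
P(Wq > t) = ρ·e^{−(μ−λ)t} = 0.2830·e^{−2.5074}
= 0.2830·0.081480 = 0.023059

Final: 0.023059


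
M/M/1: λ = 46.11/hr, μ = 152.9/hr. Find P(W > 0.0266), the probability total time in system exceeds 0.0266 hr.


W ~ Exponential(μ−λ) for M/M/1.
μ − λ = 152.9 − 46.11 = 106.7900
P(W > t) = e^{−(μ−λ)t} = e^{−2.8406} = 0.058390

Final: 0.058390


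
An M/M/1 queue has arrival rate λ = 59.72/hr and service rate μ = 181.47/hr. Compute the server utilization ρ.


ρ = λ/μ = 59.72/181.47 = 0.3291

Final: 0.3291


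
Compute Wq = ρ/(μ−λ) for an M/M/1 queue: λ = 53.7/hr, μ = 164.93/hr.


ρ = 53.7/164.93 = 0.3256
Wq = ρ/(μ−λ) = 0.3256/(164.93 − 53.7) = 0.3256/111.23 = 0.002927 hr

Final: 0.002927 hr


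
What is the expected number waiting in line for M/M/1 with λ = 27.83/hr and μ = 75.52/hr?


ρ = 27.83/75.52 = 0.3685
Lq = ρ²/(1−ρ) = 0.1358/0.6315 = 0.2150

Final: 0.2150


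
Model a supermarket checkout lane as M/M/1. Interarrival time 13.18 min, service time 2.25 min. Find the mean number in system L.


λ = 60/13.18 = 4.5524 /hr
μ = 60/2.25 = 26.6667 /hr
ρ = λ/μ = 4.5524/26.6667 = 0.1707
L = ρ/(1−ρ) = 0.1707/0.8293 = 0.2059

Final: 0.2059


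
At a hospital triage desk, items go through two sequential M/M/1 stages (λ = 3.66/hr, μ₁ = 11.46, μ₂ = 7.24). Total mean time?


Each node sees arrival rate λ = 3.66/hr (tandem ⇒ throughput preserved).
W₁ = 1/(μ₁−λ) = 1/(11.46−3.66) = 0.12821 hr
W₂ = 1/(μ₂−λ) = 1/(7.24−3.66) = 0.27933 hr
W_total = W₁ + W₂ = 0.12821 + 0.27933 = 0.40753 hr

Final: 0.40753 hr


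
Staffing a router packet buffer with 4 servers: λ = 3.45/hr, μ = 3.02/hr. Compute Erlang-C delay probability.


a = λ/μ = 1.1424; ρ = a/4 = 0.2856
P₀ = 0.318196 (from M/M/c formula)
C(c,a) = [a^c/(c!(1−ρ))]·P₀ = [1.70313/(24·0.7144)]·0.318196
= 0.09933·0.318196 = 0.031607

Final: 0.031607


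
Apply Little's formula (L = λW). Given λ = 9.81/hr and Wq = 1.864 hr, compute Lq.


Lq = λWq = 9.81·1.864 = 18.2858

Final: 18.2858


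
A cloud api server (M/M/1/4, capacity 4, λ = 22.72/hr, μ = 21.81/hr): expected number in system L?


ρ = 22.72/21.81 = 1.0417
L = ρ[1 − (K+1)ρ^K + Kρ^(K+1)] / [(1−ρ)(1−ρ^(K+1))]
Numerator: 1.0417·(1 − 5·1.177635 + 4·1.226770) = 0.019697
Denominator: (-0.04172)·(-0.226770) = 0.009462
L = 0.019697/0.009462 = 2.0817

Final: 2.0817


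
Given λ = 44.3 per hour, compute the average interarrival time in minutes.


Mean interarrival time = 1/λ = 1/44.3 hour = 0.02257 hour
In minutes: 0.02257 × 60 = 1.3544 min

Final: 1.3544 min


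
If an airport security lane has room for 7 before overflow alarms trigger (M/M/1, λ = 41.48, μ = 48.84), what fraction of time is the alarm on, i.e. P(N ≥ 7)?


ρ = 41.48/48.84 = 0.8493
P(N ≥ n) = ρ^n = 0.8493^7 = 0.318744

Final: 0.318744


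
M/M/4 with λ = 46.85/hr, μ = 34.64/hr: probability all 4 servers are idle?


a = λ/μ = 46.85/34.64 = 1.3525; ρ = a/c = 0.3381
Σ_{k=0}^{3} a^k/k! (terms k=0..3) = 1.00000 + 1.35248 + 0.91460 + 0.41233 = 3.67942
Tail: a^4/(4!(1−ρ)) = 3.34601/(24·0.6619) = 0.21064
P₀ = 1/(3.67942 + 0.21064) = 1/3.89005 = 0.257066

Final: 0.257066


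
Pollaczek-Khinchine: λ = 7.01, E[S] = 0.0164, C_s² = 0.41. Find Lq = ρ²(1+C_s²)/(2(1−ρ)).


ρ = λ·E[S] = 7.01·0.0164 = 0.1150
Lq = ρ²(1+C_s²)/(2(1−ρ)) = 0.01322·(1+0.41)/(2·0.8850)
= 0.01322·1.4100/1.7701 = 0.01053

Final: 0.01053


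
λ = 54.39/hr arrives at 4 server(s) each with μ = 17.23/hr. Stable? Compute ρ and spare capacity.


Total capacity cμ = 4·17.23 = 68.92/hr
ρ = λ/(cμ) = 54.39/68.92 = 0.7892
Stable ⇔ ρ < 1: YES
Spare capacity = cμ − λ = 68.92 − 54.39 = 14.53/hr

Final: ρ = 0.7892; stable; margin = 14.53/hr


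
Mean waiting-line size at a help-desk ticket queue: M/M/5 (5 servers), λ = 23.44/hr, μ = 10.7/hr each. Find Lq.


a = λ/μ = 2.1907; ρ = a/5 = 0.4381
P₀ = 0.110496
Lq = P₀·a^c·ρ / (c!·(1−ρ)²) = 0.110496·50.45093·0.4381/(120·0.31570)
= 0.06447

Final: 0.06447


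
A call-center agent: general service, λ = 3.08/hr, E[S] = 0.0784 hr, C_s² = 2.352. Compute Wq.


ρ = λ·E[S] = 3.08·0.0784 = 0.2415
E[S²] = E[S]²(1+C_s²) = 0.0784²·(1+2.352) = 0.020603
Wq = λ·E[S²]/(2(1−ρ)) = 3.08·0.020603/(2·0.7585) = 0.04183 hr

Final: 0.04183 hr


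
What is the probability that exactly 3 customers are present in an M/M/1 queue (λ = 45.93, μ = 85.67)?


ρ = 45.93/85.67 = 0.5361
P_n = (1−ρ)·ρ^n = (1 − 0.5361)·0.5361^3 = 0.4639·0.154100 = 0.071483

Final: 0.071483


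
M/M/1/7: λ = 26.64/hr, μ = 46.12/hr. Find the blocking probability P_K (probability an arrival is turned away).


ρ = λ/μ = 26.64/46.12 = 0.5776
P_K = (1−ρ)ρ^K/(1−ρ^(K+1)) = (0.4224·0.021454)/(1 − 0.012393)
= 0.009062/0.987607 = 0.009175

Final: 0.009175


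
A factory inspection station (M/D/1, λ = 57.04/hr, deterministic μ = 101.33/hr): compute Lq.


ρ = 57.04/101.33 = 0.5629
M/D/1: Lq = ρ²/(2(1−ρ)) = 0.3169/(2·0.4371) = 0.36248

Final: 0.36248


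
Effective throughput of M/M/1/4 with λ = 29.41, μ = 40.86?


ρ = 0.7198; P_K = (1−ρ)ρ^4/(1−ρ^5) = 0.093223
λ_eff = λ(1 − P_K) = 29.41·(1 − 0.093223) = 29.41·0.906777 = 26.6683 /hr

Final: 26.6683 /hr


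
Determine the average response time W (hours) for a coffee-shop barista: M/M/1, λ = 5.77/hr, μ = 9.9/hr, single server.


W = 1/(μ−λ) = 1/(9.9 − 5.77) = 1/4.13 = 0.2421 hr

Final: 0.2421 hr


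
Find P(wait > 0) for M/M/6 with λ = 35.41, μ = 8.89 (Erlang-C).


a = λ/μ = 3.9831; ρ = a/6 = 0.6639
P₀ = 0.017009 (from M/M/c formula)
C(c,a) = [a^c/(c!(1−ρ))]·P₀ = [3993.42006/(720·0.3361)]·0.017009
= 16.50005·0.017009 = 0.280657

Final: 0.280657


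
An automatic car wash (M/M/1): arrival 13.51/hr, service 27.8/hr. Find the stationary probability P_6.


ρ = 13.51/27.8 = 0.4860
P_n = (1−ρ)·ρ^n = (1 − 0.4860)·0.4860^6 = 0.5140·0.013172 = 0.006771

Final: 0.006771


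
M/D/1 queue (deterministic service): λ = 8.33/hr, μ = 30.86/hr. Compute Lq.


ρ = 8.33/30.86 = 0.2699
M/D/1: Lq = ρ²/(2(1−ρ)) = 0.07286/(2·0.7301) = 0.04990

Final: 0.04990


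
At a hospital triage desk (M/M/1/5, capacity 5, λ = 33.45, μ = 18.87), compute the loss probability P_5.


ρ = λ/μ = 33.45/18.87 = 1.7727
P_K = (1−ρ)ρ^K/(1−ρ^(K+1)) = (-0.7727·17.503347)/(1 − 31.027396)
= -13.524049/-30.027396 = 0.450390

Final: 0.450390


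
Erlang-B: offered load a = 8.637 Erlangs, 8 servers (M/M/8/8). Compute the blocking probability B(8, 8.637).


B(c,a) = (a^c/c!) / Σ_{k=0}^{c} a^k/k!
a^8/8! = 768.038222
Σ terms (k=0..8): 1.00000 + 8.63700 + 37.29888 + 107.38349 + 231.86780 + 400.52843 + 576.56068 + 711.39351 + 768.03822 = 2842.708018
B = 768.038222/2842.708018 = 0.270178

Final: 0.270178


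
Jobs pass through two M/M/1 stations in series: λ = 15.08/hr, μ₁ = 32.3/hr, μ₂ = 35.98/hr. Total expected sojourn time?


Each node sees arrival rate λ = 15.08/hr (tandem ⇒ throughput preserved).
W₁ = 1/(μ₁−λ) = 1/(32.3−15.08) = 0.05807 hr
W₂ = 1/(μ₂−λ) = 1/(35.98−15.08) = 0.04785 hr
W_total = W₁ + W₂ = 0.05807 + 0.04785 = 0.10592 hr

Final: 0.10592 hr


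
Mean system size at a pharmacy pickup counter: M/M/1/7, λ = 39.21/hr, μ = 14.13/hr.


ρ = 39.21/14.13 = 2.7749
L = ρ[1 − (K+1)ρ^K + Kρ^(K+1)] / [(1−ρ)(1−ρ^(K+1))]
Numerator: 2.7749·(1 − 8·1267.017937 + 7·3515.907524) = 40170.712069
Denominator: (-1.7749)·(-3514.907524) = 6238.774288
L = 40170.712069/6238.774288 = 6.4389

Final: 6.4389


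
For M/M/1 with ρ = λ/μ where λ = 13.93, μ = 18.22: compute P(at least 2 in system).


ρ = 13.93/18.22 = 0.7645
P(N ≥ n) = ρ^n = 0.7645^2 = 0.584528

Final: 0.584528


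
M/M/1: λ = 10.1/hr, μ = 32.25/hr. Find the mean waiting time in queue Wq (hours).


ρ = 10.1/32.25 = 0.3132
Wq = ρ/(μ−λ) = 0.3132/(32.25 − 10.1) = 0.3132/22.15 = 0.01414 hr

Final: 0.01414 hr


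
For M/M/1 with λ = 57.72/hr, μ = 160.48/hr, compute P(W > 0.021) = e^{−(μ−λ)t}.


W ~ Exponential(μ−λ) for M/M/1.
μ − λ = 160.48 − 57.72 = 102.7600
P(W > t) = e^{−(μ−λ)t} = e^{−2.1580} = 0.115561

Final: 0.115561


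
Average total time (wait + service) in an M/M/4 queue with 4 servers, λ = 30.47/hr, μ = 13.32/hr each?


a = 2.2875; ρ = 0.5719; P₀ = 0.094661
Lq = P₀·a^c·ρ/(c!(1−ρ)²) = 0.33699
Wq = Lq/λ = 0.33699/30.47 = 0.01106 hr
W = Wq + 1/μ = 0.01106 + 0.07508 = 0.08613 hr

Final: 0.08613 hr


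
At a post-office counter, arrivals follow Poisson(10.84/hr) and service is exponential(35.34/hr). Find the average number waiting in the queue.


ρ = 10.84/35.34 = 0.3067
Lq = ρ²/(1−ρ) = 0.09409/0.6933 = 0.1357

Final: 0.1357


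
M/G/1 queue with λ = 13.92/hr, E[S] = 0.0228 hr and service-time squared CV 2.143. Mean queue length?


ρ = λ·E[S] = 13.92·0.0228 = 0.3174
Lq = ρ²(1+C_s²)/(2(1−ρ)) = 0.1007·(1+2.143)/(2·0.6826)
= 0.1007·3.1430/1.3652 = 0.23189

Final: 0.23189


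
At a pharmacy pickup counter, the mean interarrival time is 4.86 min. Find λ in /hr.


λ = 1/(interarrival time) in consistent units.
1 hour = 60 min, so λ = 60/4.86 = 12.3457 per hour

Final: 12.3457 /hr


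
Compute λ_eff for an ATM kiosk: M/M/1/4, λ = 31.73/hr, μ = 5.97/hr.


ρ = 5.3149; P_K = (1−ρ)ρ^4/(1−ρ^5) = 0.812041
λ_eff = λ(1 − P_K) = 31.73·(1 − 0.812041) = 31.73·0.187959 = 5.9639 /hr

Final: 5.9639 /hr


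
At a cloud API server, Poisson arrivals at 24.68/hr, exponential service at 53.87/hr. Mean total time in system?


W = 1/(μ−λ) = 1/(53.87 − 24.68) = 1/29.19 = 0.03426 hr

Final: 0.03426 hr


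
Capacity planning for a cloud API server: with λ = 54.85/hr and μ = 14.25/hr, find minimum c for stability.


Stability requires cμ > λ ⇔ c > λ/μ.
λ/μ = 54.85/14.25 = 3.8491
Minimum integer c = ⌊3.8491⌋ + 1 = 4
Check: 4·14.25 = 57.00 > 54.85, while 3·14.25 = 42.75 ≤ 54.85

Final: 4 servers


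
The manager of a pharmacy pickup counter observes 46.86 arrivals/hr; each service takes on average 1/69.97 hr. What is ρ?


ρ = λ/μ = 46.86/69.97 = 0.6697

Final: 0.6697


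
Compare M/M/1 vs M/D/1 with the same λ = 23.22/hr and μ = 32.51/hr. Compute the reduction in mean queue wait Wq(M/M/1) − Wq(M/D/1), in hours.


ρ = 23.22/32.51 = 0.7142
Wq(M/M/1) = ρ/(μ−λ) = 0.7142/9.29 = 0.07688 hr
Wq(M/D/1) = ρ/(2(μ−λ)) = 0.03844 hr
Savings = 0.07688 − 0.03844 = 0.03844 hr

Final: 0.03844 hr


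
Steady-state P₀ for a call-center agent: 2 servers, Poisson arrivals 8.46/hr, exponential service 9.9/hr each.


a = λ/μ = 8.46/9.9 = 0.8545; ρ = a/c = 0.4273
Σ_{k=0}^{1} a^k/k! (terms k=0..1) = 1.00000 + 0.85455 = 1.85455
Tail: a^2/(2!(1−ρ)) = 0.73025/(2·0.5727) = 0.63752
P₀ = 1/(1.85455 + 0.63752) = 1/2.49206 = 0.401274

Final: 0.401274


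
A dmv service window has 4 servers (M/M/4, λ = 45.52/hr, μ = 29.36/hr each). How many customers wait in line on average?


a = λ/μ = 1.5504; ρ = a/4 = 0.3876
P₀ = 0.209795
Lq = P₀·a^c·ρ / (c!·(1−ρ)²) = 0.209795·5.77810·0.3876/(24·0.37503)
= 0.05220

Final: 0.05220


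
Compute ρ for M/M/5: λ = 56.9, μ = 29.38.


ρ = λ/(cμ) = 56.9/(5·29.38) = 56.9/146.90 = 0.3873

Final: 0.3873


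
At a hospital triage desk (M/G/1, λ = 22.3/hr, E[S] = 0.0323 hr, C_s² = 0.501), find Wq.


ρ = λ·E[S] = 22.3·0.0323 = 0.7203
E[S²] = E[S]²(1+C_s²) = 0.0323²·(1+0.501) = 0.001566
Wq = λ·E[S²]/(2(1−ρ)) = 22.3·0.001566/(2·0.2797) = 0.06242 hr

Final: 0.06242 hr


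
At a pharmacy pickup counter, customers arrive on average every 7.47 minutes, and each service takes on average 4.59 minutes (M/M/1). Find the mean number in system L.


λ = 60/7.47 = 8.0321 /hr
μ = 60/4.59 = 13.0719 /hr
ρ = λ/μ = 8.0321/13.0719 = 0.6145
L = ρ/(1−ρ) = 0.6145/0.3855 = 1.5938

Final: 1.5938


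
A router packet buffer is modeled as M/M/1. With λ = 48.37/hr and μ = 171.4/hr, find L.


ρ = λ/μ = 48.37/171.4 = 0.2822
L = ρ/(1−ρ) = 0.2822/(1 − 0.2822) = 0.2822/0.7178 = 0.3932

Final: 0.3932


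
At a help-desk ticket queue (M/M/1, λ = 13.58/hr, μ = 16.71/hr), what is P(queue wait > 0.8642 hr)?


ρ = 13.58/16.71 = 0.8127
P(Wq > t) = ρ·e^{−(μ−λ)t} = 0.8127·e^{−2.7049}
= 0.8127·0.066874 = 0.054348

Final: 0.054348


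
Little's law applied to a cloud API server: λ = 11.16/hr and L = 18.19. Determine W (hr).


W = L/λ = 18.19/11.16 = 1.6299 hr

Final: 1.6299 hr


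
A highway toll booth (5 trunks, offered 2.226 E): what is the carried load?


B(5,2.226) = 0.050492 (Erlang-B)
Carried load = a(1 − B) = 2.226·(1 − 0.050492) = 2.226·0.949508 = 2.1136 E

Final: 2.1136 Erlangs


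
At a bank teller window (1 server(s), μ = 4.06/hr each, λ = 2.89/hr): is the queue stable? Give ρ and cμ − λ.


Total capacity cμ = 1·4.06 = 4.06/hr
ρ = λ/(cμ) = 2.89/4.06 = 0.7118
Stable ⇔ ρ < 1: YES
Spare capacity = cμ − λ = 4.06 − 2.89 = 1.17/hr

Final: ρ = 0.7118; stable; margin = 1.17/hr


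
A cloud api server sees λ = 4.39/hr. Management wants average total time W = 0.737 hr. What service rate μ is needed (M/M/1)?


W = 1/(μ−λ) ⇒ μ − λ = 1/W = 1/0.737 = 1.3569
μ = λ + 1/W = 4.39 + 1.3569 = 5.7469 per hr

Final: 5.7469 /hr


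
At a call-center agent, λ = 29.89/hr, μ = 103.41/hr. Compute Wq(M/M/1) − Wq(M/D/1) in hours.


ρ = 29.89/103.41 = 0.2890
Wq(M/M/1) = ρ/(μ−λ) = 0.2890/73.52 = 0.003931 hr
Wq(M/D/1) = ρ/(2(μ−λ)) = 0.001966 hr
Savings = 0.003931 − 0.001966 = 0.001966 hr

Final: 0.001966 hr


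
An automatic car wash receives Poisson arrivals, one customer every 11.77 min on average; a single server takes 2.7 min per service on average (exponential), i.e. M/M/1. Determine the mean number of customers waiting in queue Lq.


λ = 60/11.77 = 5.0977 /hr
μ = 60/2.7 = 22.2222 /hr
ρ = λ/μ = 5.0977/22.2222 = 0.2294
Lq = ρ²/(1−ρ) = 0.05262/0.7706 = 0.06829

Final: 0.06829


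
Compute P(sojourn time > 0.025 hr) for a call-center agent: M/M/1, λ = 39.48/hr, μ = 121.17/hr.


W ~ Exponential(μ−λ) for M/M/1.
μ − λ = 121.17 − 39.48 = 81.6900
P(W > t) = e^{−(μ−λ)t} = e^{−2.0423} = 0.129736

Final: 0.129736


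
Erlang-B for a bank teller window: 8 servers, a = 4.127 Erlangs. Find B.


B(c,a) = (a^c/c!) / Σ_{k=0}^{c} a^k/k!
a^8/8! = 2.087158
Σ terms (k=0..8): 1.00000 + 4.12700 + 8.51606 + 11.71527 + 12.08723 + 9.97680 + 6.86237 + 4.04586 + 2.08716 = 60.417742
B = 2.087158/60.417742 = 0.034545

Final: 0.034545


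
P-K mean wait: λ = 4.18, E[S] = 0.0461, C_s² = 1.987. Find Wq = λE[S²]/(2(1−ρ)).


ρ = λ·E[S] = 4.18·0.0461 = 0.1927
E[S²] = E[S]²(1+C_s²) = 0.0461²·(1+1.987) = 0.006348
Wq = λ·E[S²]/(2(1−ρ)) = 4.18·0.006348/(2·0.8073) = 0.01643 hr

Final: 0.01643 hr


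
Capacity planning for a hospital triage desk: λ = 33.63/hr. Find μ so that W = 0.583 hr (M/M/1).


W = 1/(μ−λ) ⇒ μ − λ = 1/W = 1/0.583 = 1.7153
μ = λ + 1/W = 33.63 + 1.7153 = 35.3453 per hr

Final: 35.3453 /hr


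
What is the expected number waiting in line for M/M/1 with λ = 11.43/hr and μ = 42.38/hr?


ρ = 11.43/42.38 = 0.2697
Lq = ρ²/(1−ρ) = 0.07274/0.7303 = 0.09960

Final: 0.09960


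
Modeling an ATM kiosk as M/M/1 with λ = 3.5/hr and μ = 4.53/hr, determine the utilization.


ρ = λ/μ = 3.5/4.53 = 0.7726

Final: 0.7726


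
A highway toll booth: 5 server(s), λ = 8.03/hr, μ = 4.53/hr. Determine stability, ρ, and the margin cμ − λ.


Total capacity cμ = 5·4.53 = 22.65/hr
ρ = λ/(cμ) = 8.03/22.65 = 0.3545
Stable ⇔ ρ < 1: YES
Spare capacity = cμ − λ = 22.65 − 8.03 = 14.62/hr

Final: ρ = 0.3545; stable; margin = 14.62/hr


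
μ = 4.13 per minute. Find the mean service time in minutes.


Mean service time = 1/μ = 1/4.13 minute = 0.24213 minute
In minutes: 0.24213 × 1 = 0.2421 min

Final: 0.2421 min


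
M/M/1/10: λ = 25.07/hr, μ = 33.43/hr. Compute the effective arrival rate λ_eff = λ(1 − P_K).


ρ = 0.7499; P_K = (1−ρ)ρ^10/(1−ρ^11) = 0.014688
λ_eff = λ(1 − P_K) = 25.07·(1 − 0.014688) = 25.07·0.985312 = 24.7018 /hr

Final: 24.7018 /hr


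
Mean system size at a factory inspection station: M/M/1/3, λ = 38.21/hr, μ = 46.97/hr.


ρ = 38.21/46.97 = 0.8135
L = ρ[1 − (K+1)ρ^K + Kρ^(K+1)] / [(1−ρ)(1−ρ^(K+1))]
Numerator: 0.8135·(1 − 4·0.538356 + 3·0.437951) = 0.130510
Denominator: (0.1865)·(0.562049) = 0.104823
L = 0.130510/0.104823 = 1.2450

Final: 1.2450


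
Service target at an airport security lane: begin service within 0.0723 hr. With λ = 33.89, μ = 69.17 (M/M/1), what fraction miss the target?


ρ = 33.89/69.17 = 0.4900
P(Wq > t) = ρ·e^{−(μ−λ)t} = 0.4900·e^{−2.5507}
= 0.4900·0.078024 = 0.038228

Final: 0.038228


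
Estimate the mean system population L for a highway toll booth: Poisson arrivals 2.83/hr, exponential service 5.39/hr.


ρ = λ/μ = 2.83/5.39 = 0.5250
L = ρ/(1−ρ) = 0.5250/(1 − 0.5250) = 0.5250/0.4750 = 1.1055

Final: 1.1055


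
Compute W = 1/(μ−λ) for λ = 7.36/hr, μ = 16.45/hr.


W = 1/(μ−λ) = 1/(16.45 − 7.36) = 1/9.09 = 0.1100 hr

Final: 0.1100 hr


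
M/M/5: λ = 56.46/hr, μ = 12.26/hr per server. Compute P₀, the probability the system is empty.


a = λ/μ = 56.46/12.26 = 4.6052; ρ = a/c = 0.9210
Σ_{k=0}^{4} a^k/k! (terms k=0..4) = 1.00000 + 4.60522 + 10.60403 + 16.27796 + 18.74090 = 51.22810
Tail: a^5/(5!(1−ρ)) = 2071.34299/(120·0.07896) = 218.61798
P₀ = 1/(51.22810 + 218.61798) = 1/269.84609 = 0.003706

Final: 0.003706


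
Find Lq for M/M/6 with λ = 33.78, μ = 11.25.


a = λ/μ = 3.0027; ρ = a/6 = 0.5004
P₀ = 0.048825
Lq = P₀·a^c·ρ / (c!·(1−ρ)²) = 0.048825·732.89665·0.5004/(720·0.24956)
= 0.09966

Final: 0.09966


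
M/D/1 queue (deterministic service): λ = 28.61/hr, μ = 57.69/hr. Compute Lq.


ρ = 28.61/57.69 = 0.4959
M/D/1: Lq = ρ²/(2(1−ρ)) = 0.2459/(2·0.5041) = 0.24396

Final: 0.24396


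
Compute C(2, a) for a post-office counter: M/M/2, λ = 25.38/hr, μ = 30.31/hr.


a = λ/μ = 0.8373; ρ = a/2 = 0.4187
P₀ = 0.409767 (from M/M/c formula)
C(c,a) = [a^c/(c!(1−ρ))]·P₀ = [0.70115/(2·0.5813)]·0.409767
= 0.60306·0.409767 = 0.247115

Final: 0.247115


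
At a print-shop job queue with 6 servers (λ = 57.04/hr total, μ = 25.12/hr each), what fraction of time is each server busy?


ρ = λ/(cμ) = 57.04/(6·25.12) = 57.04/150.72 = 0.3785

Final: 0.3785


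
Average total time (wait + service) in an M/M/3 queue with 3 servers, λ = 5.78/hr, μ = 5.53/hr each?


a = 1.0452; ρ = 0.3484; P₀ = 0.346801
Lq = P₀·a^c·ρ/(c!(1−ρ)²) = 0.05416
Wq = Lq/λ = 0.05416/5.78 = 0.009370 hr
W = Wq + 1/μ = 0.009370 + 0.18083 = 0.19020 hr

Final: 0.19020 hr


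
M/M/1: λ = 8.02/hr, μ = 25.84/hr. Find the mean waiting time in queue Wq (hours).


ρ = 8.02/25.84 = 0.3104
Wq = ρ/(μ−λ) = 0.3104/(25.84 − 8.02) = 0.3104/17.82 = 0.01742 hr

Final: 0.01742 hr


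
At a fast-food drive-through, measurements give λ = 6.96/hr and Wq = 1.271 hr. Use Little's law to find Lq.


Lq = λWq = 6.96·1.271 = 8.8462

Final: 8.8462


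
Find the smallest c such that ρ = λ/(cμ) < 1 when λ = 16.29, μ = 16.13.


Stability requires cμ > λ ⇔ c > λ/μ.
λ/μ = 16.29/16.13 = 1.0099
Minimum integer c = ⌊1.0099⌋ + 1 = 2
Check: 2·16.13 = 32.26 > 16.29, while 1·16.13 = 16.13 ≤ 16.29

Final: 2 servers


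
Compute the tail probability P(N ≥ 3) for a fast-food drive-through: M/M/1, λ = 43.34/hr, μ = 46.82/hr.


ρ = 43.34/46.82 = 0.9257
P(N ≥ n) = ρ^n = 0.9257^3 = 0.793181

Final: 0.793181


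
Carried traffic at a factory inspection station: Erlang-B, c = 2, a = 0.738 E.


B(2,0.738) = 0.135462 (Erlang-B)
Carried load = a(1 − B) = 0.738·(1 − 0.135462) = 0.738·0.864538 = 0.6380 E

Final: 0.6380 Erlangs


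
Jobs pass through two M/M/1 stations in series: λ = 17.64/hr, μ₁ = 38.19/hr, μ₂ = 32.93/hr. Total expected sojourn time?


Each node sees arrival rate λ = 17.64/hr (tandem ⇒ throughput preserved).
W₁ = 1/(μ₁−λ) = 1/(38.19−17.64) = 0.04866 hr
W₂ = 1/(μ₂−λ) = 1/(32.93−17.64) = 0.06540 hr
W_total = W₁ + W₂ = 0.04866 + 0.06540 = 0.11406 hr

Final: 0.11406 hr


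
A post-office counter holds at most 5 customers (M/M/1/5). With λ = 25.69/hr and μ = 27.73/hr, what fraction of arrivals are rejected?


ρ = λ/μ = 25.69/27.73 = 0.9264
P_K = (1−ρ)ρ^K/(1−ρ^(K+1)) = (0.07357·0.682451)/(1 − 0.632245)
= 0.050206/0.367755 = 0.136519

Final: 0.136519


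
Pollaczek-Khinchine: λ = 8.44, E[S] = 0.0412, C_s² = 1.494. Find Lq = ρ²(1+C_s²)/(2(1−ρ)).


ρ = λ·E[S] = 8.44·0.0412 = 0.3477
Lq = ρ²(1+C_s²)/(2(1−ρ)) = 0.1209·(1+1.494)/(2·0.6523)
= 0.1209·2.4940/1.3045 = 0.23116

Final: 0.23116


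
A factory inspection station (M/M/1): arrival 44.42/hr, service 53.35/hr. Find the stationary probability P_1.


ρ = 44.42/53.35 = 0.8326
P_n = (1−ρ)·ρ^n = (1 − 0.8326)·0.8326^1 = 0.1674·0.832615 = 0.139367

Final: 0.139367


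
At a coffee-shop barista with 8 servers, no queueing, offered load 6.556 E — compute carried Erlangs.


B(8,6.556) = 0.153304 (Erlang-B)
Carried load = a(1 − B) = 6.556·(1 − 0.153304) = 6.556·0.846696 = 5.5509 E

Final: 5.5509 Erlangs


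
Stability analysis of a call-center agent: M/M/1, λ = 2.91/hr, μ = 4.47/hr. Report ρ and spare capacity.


Total capacity cμ = 1·4.47 = 4.47/hr
ρ = λ/(cμ) = 2.91/4.47 = 0.6510
Stable ⇔ ρ < 1: YES
Spare capacity = cμ − λ = 4.47 − 2.91 = 1.56/hr

Final: ρ = 0.6510; stable; margin = 1.56/hr


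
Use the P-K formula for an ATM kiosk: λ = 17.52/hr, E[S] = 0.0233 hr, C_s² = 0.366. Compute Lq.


ρ = λ·E[S] = 17.52·0.0233 = 0.4082
Lq = ρ²(1+C_s²)/(2(1−ρ)) = 0.1666·(1+0.366)/(2·0.5918)
= 0.1666·1.3660/1.1836 = 0.19233

Final: 0.19233


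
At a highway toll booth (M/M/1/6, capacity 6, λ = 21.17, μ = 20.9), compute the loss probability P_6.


ρ = λ/μ = 21.17/20.9 = 1.0129
P_K = (1−ρ)ρ^K/(1−ρ^(K+1)) = (-0.01292·1.080059)/(1 − 1.094012)
= -0.013953/-0.094012 = 0.148417

Final: 0.148417


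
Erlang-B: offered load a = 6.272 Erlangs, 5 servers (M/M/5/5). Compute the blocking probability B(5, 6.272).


B(c,a) = (a^c/c!) / Σ_{k=0}^{c} a^k/k!
a^5/5! = 80.881464
Σ terms (k=0..5): 1.00000 + 6.27200 + 19.66899 + 41.12131 + 64.47821 + 80.88146 = 213.421969
B = 80.881464/213.421969 = 0.378974

Final: 0.378974
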